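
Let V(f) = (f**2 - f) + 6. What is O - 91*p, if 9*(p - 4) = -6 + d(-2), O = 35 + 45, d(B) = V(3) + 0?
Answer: -1034/3 ≈ -344.67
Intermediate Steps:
V(f) = 6 + f**2 - f
d(B) = 12 (d(B) = (6 + 3**2 - 1*3) + 0 = (6 + 9 - 3) + 0 = 12 + 0 = 12)
O = 80
p = 14/3 (p = 4 + (-6 + 12)/9 = 4 + (1/9)*6 = 4 + 2/3 = 14/3 ≈ 4.6667)
O - 91*p = 80 - 91*14/3 = 80 - 1274/3 = -1034/3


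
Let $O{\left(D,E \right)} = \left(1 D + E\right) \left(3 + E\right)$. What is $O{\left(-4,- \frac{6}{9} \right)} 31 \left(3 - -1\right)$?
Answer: $- \frac{12152}{9} \approx -1350.2$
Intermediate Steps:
$O{\left(D,E \right)} = \left(3 + E\right) \left(D + E\right)$ ($O{\left(D,E \right)} = \left(D + E\right) \left(3 + E\right) = \left(3 + E\right) \left(D + E\right)$)
$O{\left(-4,- \frac{6}{9} \right)} 31 \left(3 - -1\right) = \left(\left(- \frac{6}{9}\right)^{2} + 3 \left(-4\right) + 3 \left(- \frac{6}{9}\right) - 4 \left(- \frac{6}{9}\right)\right) 31 \left(3 - -1\right) = \left(\left(\left(-6\right) \frac{1}{9}\right)^{2} - 12 + 3 \left(\left(-6\right) \frac{1}{9}\right) - 4 \left(\left(-6\right) \frac{1}{9}\right)\right) 31 \left(3 + 1\right) = \left(\left(- \frac{2}{3}\right)^{2} - 12 + 3 \left(- \frac{2}{3}\right) - - \frac{8}{3}\right) 31 \cdot 4 = \left(\frac{4}{9} - 12 - 2 + \frac{8}{3}\right) 31 \cdot 4 = \left(- \frac{98}{9}\right) 31 \cdot 4 = \left(- \frac{3038}{9}\right) 4 = - \frac{12152}{9}$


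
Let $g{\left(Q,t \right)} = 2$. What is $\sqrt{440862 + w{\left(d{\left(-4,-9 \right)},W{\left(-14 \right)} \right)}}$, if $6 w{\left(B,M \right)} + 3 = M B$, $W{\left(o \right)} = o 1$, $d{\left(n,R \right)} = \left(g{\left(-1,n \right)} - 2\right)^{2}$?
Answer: $\frac{\sqrt{1763446}}{2} \approx 663.97$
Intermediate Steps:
$d{\left(n,R \right)} = 0$ ($d{\left(n,R \right)} = \left(2 - 2\right)^{2} = 0^{2} = 0$)
$W{\left(o \right)} = o$
$w{\left(B,M \right)} = - \frac{1}{2} + \frac{B M}{6}$ ($w{\left(B,M \right)} = - \frac{1}{2} + \frac{M B}{6} = - \frac{1}{2} + \frac{B M}{6}$)
$\sqrt{440862 + w{\left(d{\left(-4,-9 \right)},W{\left(-14 \right)} \right)}} = \sqrt{440862 - \left(\frac{1}{2} + 0 \left(-14\right)\right)} = \sqrt{440862 + \left(- \frac{1}{2} + 0\right)} = \sqrt{440862 - \frac{1}{2}} = \sqrt{\frac{881723}{2}} = \frac{\sqrt{1763446}}{2}$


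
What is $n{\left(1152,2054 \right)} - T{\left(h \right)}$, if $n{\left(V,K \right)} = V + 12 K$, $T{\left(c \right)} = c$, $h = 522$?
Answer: $25278$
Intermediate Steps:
$n{\left(1152,2054 \right)} - T{\left(h \right)} = \left(1152 + 12 \cdot 2054\right) - 522 = \left(1152 + 24648\right) - 522 = 25800 - 522 = 25278$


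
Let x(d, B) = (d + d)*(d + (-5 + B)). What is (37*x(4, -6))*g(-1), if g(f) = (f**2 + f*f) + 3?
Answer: -10360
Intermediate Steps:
x(d, B) = 2*d*(-5 + B + d) (x(d, B) = (2*d)*(-5 + B + d) = 2*d*(-5 + B + d))
g(f) = 3 + 2*f**2 (g(f) = (f**2 + f**2) + 3 = 2*f**2 + 3 = 3 + 2*f**2)
(37*x(4, -6))*g(-1) = (37*(2*4*(-5 - 6 + 4)))*(3 + 2*(-1)**2) = (37*(2*4*(-7)))*(3 + 2*1) = (37*(-56))*(3 + 2) = -2072*5 = -10360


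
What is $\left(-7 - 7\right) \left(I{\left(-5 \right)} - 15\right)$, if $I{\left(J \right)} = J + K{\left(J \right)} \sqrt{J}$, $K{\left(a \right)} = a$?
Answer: $280 + 70 i \sqrt{5} \approx 280.0 + 156.52 i$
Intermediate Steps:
$I{\left(J \right)} = J + J^{\frac{3}{2}}$ ($I{\left(J \right)} = J + J \sqrt{J} = J + J^{\frac{3}{2}}$)
$\left(-7 - 7\right) \left(I{\left(-5 \right)} - 15\right) = \left(-7 - 7\right) \left(\left(-5 + \left(-5\right)^{\frac{3}{2}}\right) - 15\right) = \left(-7 - 7\right) \left(\left(-5 - 5 i \sqrt{5}\right) - 15\right) = - 14 \left(-20 - 5 i \sqrt{5}\right) = 280 + 70 i \sqrt{5}$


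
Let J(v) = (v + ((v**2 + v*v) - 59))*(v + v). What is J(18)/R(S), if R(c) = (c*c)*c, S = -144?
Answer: -607/82944 ≈ -0.0073182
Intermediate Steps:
R(c) = c**3 (R(c) = c**2*c = c**3)
J(v) = 2*v*(-59 + v + 2*v**2) (J(v) = (v + ((v**2 + v**2) - 59))*(2*v) = (v + (2*v**2 - 59))*(2*v) = (v + (-59 + 2*v**2))*(2*v) = (-59 + v + 2*v**2)*(2*v) = 2*v*(-59 + v + 2*v**2))
J(18)/R(S) = (2*18*(-59 + 18 + 2*18**2))/((-144)**3) = (2*18*(-59 + 18 + 2*324))/(-2985984) = (2*18*(-59 + 18 + 648))*(-1/2985984) = (2*18*607)*(-1/2985984) = 21852*(-1/2985984) = -607/82944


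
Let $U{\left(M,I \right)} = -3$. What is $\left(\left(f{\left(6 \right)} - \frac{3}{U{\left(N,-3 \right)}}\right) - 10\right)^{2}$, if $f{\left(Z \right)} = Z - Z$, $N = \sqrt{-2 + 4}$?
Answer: $81$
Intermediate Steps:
$N = \sqrt{2} \approx 1.4142$
$f{\left(Z \right)} = 0$
$\left(\left(f{\left(6 \right)} - \frac{3}{U{\left(N,-3 \right)}}\right) - 10\right)^{2} = \left(\left(0 - \frac{3}{-3}\right) - 10\right)^{2} = \left(\left(0 - 3 \left(- \frac{1}{3}\right)\right) - 10\right)^{2} = \left(\left(0 - -1\right) - 10\right)^{2} = \left(\left(0 + 1\right) - 10\right)^{2} = \left(1 - 10\right)^{2} = \left(-9\right)^{2} = 81$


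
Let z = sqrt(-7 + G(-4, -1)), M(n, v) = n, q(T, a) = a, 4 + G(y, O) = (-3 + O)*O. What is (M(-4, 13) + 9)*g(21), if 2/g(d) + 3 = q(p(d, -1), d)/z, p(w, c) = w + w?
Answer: -5/12 + 5*I*sqrt(7)/12 ≈ -0.41667 + 1.1024*I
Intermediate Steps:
p(w, c) = 2*w
G(y, O) = -4 + O*(-3 + O) (G(y, O) = -4 + (-3 + O)*O = -4 + O*(-3 + O))
z = I*sqrt(7) (z = sqrt(-7 + (-4 + (-1)**2 - 3*(-1))) = sqrt(-7 + (-4 + 1 + 3)) = sqrt(-7 + 0) = sqrt(-7) = I*sqrt(7) ≈ 2.6458*I)
g(d) = 2/(-3 - I*d*sqrt(7)/7) (g(d) = 2/(-3 + d/((I*sqrt(7)))) = 2/(-3 + d*(-I*sqrt(7)/7)) = 2/(-3 - I*d*sqrt(7)/7))
(M(-4, 13) + 9)*g(21) = (-4 + 9)*(2*I*sqrt(7)/(21 - 3*I*sqrt(7))) = 5*(2*I*sqrt(7)/(21 - 3*I*sqrt(7))) = 10*I*sqrt(7)/(21 - 3*I*sqrt(7))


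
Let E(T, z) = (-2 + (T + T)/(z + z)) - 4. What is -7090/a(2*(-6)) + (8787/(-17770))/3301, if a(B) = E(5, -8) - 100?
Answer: 3327117939089/50035930810 ≈ 66.495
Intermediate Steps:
E(T, z) = -6 + T/z (E(T, z) = (-2 + (2*T)/((2*z))) - 4 = (-2 + (2*T)*(1/(2*z))) - 4 = (-2 + T/z) - 4 = -6 + T/z)
a(B) = -853/8 (a(B) = (-6 + 5/(-8)) - 100 = (-6 + 5*(-⅛)) - 100 = (-6 - 5/8) - 100 = -53/8 - 100 = -853/8)
-7090/a(2*(-6)) + (8787/(-17770))/3301 = -7090/(-853/8) + (8787/(-17770))/3301 = -7090*(-8/853) + (8787*(-1/17770))*(1/3301) = 56720/853 - 8787/17770*1/3301 = 56720/853 - 8787/58658770 = 3327117939089/50035930810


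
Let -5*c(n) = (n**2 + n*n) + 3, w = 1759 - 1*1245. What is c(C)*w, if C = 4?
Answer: -3598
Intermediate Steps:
w = 514 (w = 1759 - 1245 = 514)
c(n) = -3/5 - 2*n**2/5 (c(n) = -((n**2 + n*n) + 3)/5 = -((n**2 + n**2) + 3)/5 = -(2*n**2 + 3)/5 = -(3 + 2*n**2)/5 = -3/5 - 2*n**2/5)
c(C)*w = (-3/5 - 2/5*4**2)*514 = (-3/5 - 2/5*16)*514 = (-3/5 - 32/5)*514 = -7*514 = -3598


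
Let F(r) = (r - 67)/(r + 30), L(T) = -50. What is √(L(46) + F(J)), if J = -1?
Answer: I*√44022/29 ≈ 7.235*I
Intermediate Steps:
F(r) = (-67 + r)/(30 + r)
√(L(46) + F(J)) = √(-50 + (-67 - 1)/(30 - 1)) = √(-50 - 68/29) = √(-1518/29) = I*√44022/29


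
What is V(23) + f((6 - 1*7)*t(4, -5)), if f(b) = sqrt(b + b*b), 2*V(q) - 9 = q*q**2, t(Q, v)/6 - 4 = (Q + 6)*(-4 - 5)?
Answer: 6088 + 2*sqrt(66693) ≈ 6604.5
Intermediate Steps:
t(Q, v) = -300 - 54*Q (t(Q, v) = 24 + 6*((Q + 6)*(-4 - 5)) = 24 + 6*((6 + Q)*(-9)) = 24 + 6*(-54 - 9*Q) = 24 + (-324 - 54*Q) = -300 - 54*Q)
V(q) = 9/2 + q**3/2 (V(q) = 9/2 + (q*q**2)/2 = 9/2 + q**3/2)
f(b) = sqrt(b + b**2)
V(23) + f((6 - 1*7)*t(4, -5)) = (9/2 + (1/2)*23**3) + sqrt(((6 - 1*7)*(-300 - 54*4))*(1 + (6 - 1*7)*(-300 - 54*4))) = (9/2 + (1/2)*12167) + sqrt(((6 - 7)*(-300 - 216))*(1 + (6 - 7)*(-300 - 216))) = (9/2 + 12167/2) + sqrt((-1*(-516))*(1 - 1*(-516))) = 6088 + sqrt(516*(1 + 516)) = 6088 + sqrt(516*517) = 6088 + sqrt(266772) = 6088 + 2*sqrt(66693)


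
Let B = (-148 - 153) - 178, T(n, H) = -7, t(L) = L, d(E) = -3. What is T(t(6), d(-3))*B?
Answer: 3353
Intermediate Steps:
B = -479 (B = -301 - 178 = -479)
T(t(6), d(-3))*B = -7*(-479) = 3353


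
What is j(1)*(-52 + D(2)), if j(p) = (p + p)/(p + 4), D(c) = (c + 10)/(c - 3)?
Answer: -128/5 ≈ -25.600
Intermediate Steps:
D(c) = (10 + c)/(-3 + c)
j(p) = 2*p/(4 + p) (j(p) = (2*p)/(4 + p) = 2*p/(4 + p))
j(1)*(-52 + D(2)) = (2*1/(4 + 1))*(-52 + (10 + 2)/(-3 + 2)) = (2*1/5)*(-52 + 12/(-1)) = (2*1*(⅕))*(-52 - 1*12) = 2*(-52 - 12)/5 = (⅖)*(-64) = -128/5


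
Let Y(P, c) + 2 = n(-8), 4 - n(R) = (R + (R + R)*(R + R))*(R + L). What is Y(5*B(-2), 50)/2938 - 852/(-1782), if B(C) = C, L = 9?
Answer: 172067/436293 ≈ 0.39438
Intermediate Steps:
n(R) = 4 - (9 + R)*(R + 4*R²) (n(R) = 4 - (R + (R + R)*(R + R))*(R + 9) = 4 - (R + (2*R)*(2*R))*(9 + R) = 4 - (R + 4*R²)*(9 + R) = 4 - (9 + R)*(R + 4*R²))
Y(P, c) = -246 (Y(P, c) = -2 + (4 - 37*(-8)² - 9*(-8) - 4*(-8)³) = -2 + (4 - 37*64 + 72 - 4*(-512)) = -2 + (4 - 2368 + 72 + 2048) = -2 - 244 = -246)
Y(5*B(-2), 50)/2938 - 852/(-1782) = -246/2938 - 852/(-1782) = -246*1/2938 - 852*(-1/1782) = -123/1469 + 142/297 = 172067/436293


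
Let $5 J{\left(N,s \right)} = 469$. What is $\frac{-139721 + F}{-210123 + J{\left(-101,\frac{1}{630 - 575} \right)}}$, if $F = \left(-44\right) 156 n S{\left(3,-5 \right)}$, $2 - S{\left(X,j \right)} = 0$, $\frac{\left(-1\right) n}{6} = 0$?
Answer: $\frac{698605}{1050146} \approx 0.66525$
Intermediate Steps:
$n = 0$ ($n = \left(-6\right) 0 = 0$)
$S{\left(X,j \right)} = 2$ ($S{\left(X,j \right)} = 2 - 0 = 2 + 0 = 2$)
$J{\left(N,s \right)} = \frac{469}{5}$ ($J{\left(N,s \right)} = \frac{1}{5} \cdot 469 = \frac{469}{5}$)
$F = 0$ ($F = \left(-44\right) 156 \cdot 0 \cdot 2 = \left(-6864\right) 0 = 0$)
$\frac{-139721 + F}{-210123 + J{\left(-101,\frac{1}{630 - 575} \right)}} = \frac{-139721 + 0}{-210123 + \frac{469}{5}} = - \frac{139721}{- \frac{1050146}{5}} = \left(-139721\right) \left(- \frac{5}{1050146}\right) = \frac{698605}{1050146}$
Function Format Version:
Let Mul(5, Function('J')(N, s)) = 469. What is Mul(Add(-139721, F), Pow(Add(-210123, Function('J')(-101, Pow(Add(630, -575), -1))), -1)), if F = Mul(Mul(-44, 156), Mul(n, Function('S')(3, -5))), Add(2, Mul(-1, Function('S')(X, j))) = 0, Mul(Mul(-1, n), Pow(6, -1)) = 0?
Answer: Rational(698605, 1050146) ≈ 0.66525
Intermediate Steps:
n = 0 (n = Mul(-6, 0) = 0)
Function('S')(X, j) = 2 (Function('S')(X, j) = Add(2, Mul(-1, 0)) = Add(2, 0) = 2)
Function('J')(N, s) = Rational(469, 5) (Function('J')(N, s) = Mul(Rational(1, 5), 469) = Rational(469, 5))
F = 0 (F = Mul(Mul(-44, 156), Mul(0, 2)) = Mul(-6864, 0) = 0)
Mul(Add(-139721, F), Pow(Add(-210123, Function('J')(-101, Pow(Add(630, -575), -1))), -1)) = Mul(Add(-139721, 0), Pow(Add(-210123, Rational(469, 5)), -1)) = Mul(-139721, Pow(Rational(-1050146, 5), -1)) = Mul(-139721, Rational(-5, 1050146)) = Rational(698605, 1050146)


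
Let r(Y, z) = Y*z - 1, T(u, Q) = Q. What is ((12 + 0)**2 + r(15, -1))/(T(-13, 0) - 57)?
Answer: -128/57 ≈ -2.2456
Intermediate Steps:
r(Y, z) = -1 + Y*z
((12 + 0)**2 + r(15, -1))/(T(-13, 0) - 57) = ((12 + 0)**2 + (-1 + 15*(-1)))/(0 - 57) = (12**2 + (-1 - 15))/(-57) = (144 - 16)*(-1/57) = 128*(-1/57) = -128/57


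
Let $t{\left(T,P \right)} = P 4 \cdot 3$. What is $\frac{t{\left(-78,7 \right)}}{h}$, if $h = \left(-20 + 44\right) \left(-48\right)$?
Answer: $- \frac{7}{96} \approx -0.072917$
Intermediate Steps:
$t{\left(T,P \right)} = 12 P$ ($t{\left(T,P \right)} = 4 P 3 = 12 P$)
$h = -1152$ ($h = 24 \left(-48\right) = -1152$)
$\frac{t{\left(-78,7 \right)}}{h} = \frac{12 \cdot 7}{-1152} = 84 \left(- \frac{1}{1152}\right) = - \frac{7}{96}$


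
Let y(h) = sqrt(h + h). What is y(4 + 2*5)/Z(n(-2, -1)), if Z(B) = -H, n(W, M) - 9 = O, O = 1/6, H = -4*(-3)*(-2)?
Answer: sqrt(7)/12 ≈ 0.22048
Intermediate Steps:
H = -24 (H = 12*(-2) = -24)
O = 1/6 ≈ 0.16667
n(W, M) = 55/6 (n(W, M) = 9 + 1/6 = 55/6)
Z(B) = 24 (Z(B) = -1*(-24) = 24)
y(h) = sqrt(2)*sqrt(h) (y(h) = sqrt(2*h) = sqrt(2)*sqrt(h))
y(4 + 2*5)/Z(n(-2, -1)) = (sqrt(2)*sqrt(4 + 2*5))/24 = (sqrt(2)*sqrt(4 + 10))*(1/24) = (sqrt(2)*sqrt(14))*(1/24) = (2*sqrt(7))*(1/24) = sqrt(7)/12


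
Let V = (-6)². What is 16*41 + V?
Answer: 692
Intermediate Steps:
V = 36
16*41 + V = 16*41 + 36 = 656 + 36 = 692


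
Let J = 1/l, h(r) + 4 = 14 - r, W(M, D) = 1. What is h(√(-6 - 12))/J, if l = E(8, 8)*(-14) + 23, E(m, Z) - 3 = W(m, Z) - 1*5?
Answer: 370 - 111*I*√2 ≈ 370.0 - 156.98*I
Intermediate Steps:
h(r) = 10 - r (h(r) = -4 + (14 - r) = 10 - r)
E(m, Z) = -1 (E(m, Z) = 3 + (1 - 1*5) = 3 + (1 - 5) = 3 - 4 = -1)
l = 37 (l = -1*(-14) + 23 = 14 + 23 = 37)
J = 1/37 ≈ 0.027027
h(√(-6 - 12))/J = (10 - √(-6 - 12))/(1/37) = (10 - √(-18))*37 = (10 - 3*I*√2)*37 = 370 - 111*I*√2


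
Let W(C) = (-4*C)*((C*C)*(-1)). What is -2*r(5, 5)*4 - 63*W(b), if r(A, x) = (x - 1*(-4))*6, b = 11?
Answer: -335844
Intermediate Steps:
r(A, x) = 24 + 6*x (r(A, x) = (x + 4)*6 = (4 + x)*6 = 24 + 6*x)
W(C) = 4*C**3 (W(C) = (-4*C)*(C**2*(-1)) = (-4*C)*(-C**2) = 4*C**3)
-2*r(5, 5)*4 - 63*W(b) = -2*(24 + 6*5)*4 - 252*11**3 = -2*(24 + 30)*4 - 252*1331 = -2*54*4 - 63*5324 = -108*4 - 335412 = -432 - 335412 = -335844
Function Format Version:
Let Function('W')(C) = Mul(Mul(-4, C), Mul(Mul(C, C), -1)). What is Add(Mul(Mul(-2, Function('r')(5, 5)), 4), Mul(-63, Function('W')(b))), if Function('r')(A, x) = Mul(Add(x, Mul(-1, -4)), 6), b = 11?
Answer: -335844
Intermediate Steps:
Function('r')(A, x) = Add(24, Mul(6, x)) (Function('r')(A, x) = Mul(Add(x, 4), 6) = Mul(Add(4, x), 6) = Add(24, Mul(6, x)))
Function('W')(C) = Mul(4, Pow(C, 3)) (Function('W')(C) = Mul(Mul(-4, C), Mul(Pow(C, 2), -1)) = Mul(Mul(-4, C), Mul(-1, Pow(C, 2))) = Mul(4, Pow(C, 3)))
Add(Mul(Mul(-2, Function('r')(5, 5)), 4), Mul(-63, Function('W')(b))) = Add(Mul(Mul(-2, Add(24, Mul(6, 5))), 4), Mul(-63, Mul(4, Pow(11, 3)))) = Add(Mul(Mul(-2, Add(24, 30)), 4), Mul(-63, Mul(4, 1331))) = Add(Mul(Mul(-2, 54), 4), Mul(-63, 5324)) = Add(Mul(-108, 4), -335412) = Add(-432, -335412) = -335844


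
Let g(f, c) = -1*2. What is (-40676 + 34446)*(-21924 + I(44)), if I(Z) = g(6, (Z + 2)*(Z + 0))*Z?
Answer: 137134760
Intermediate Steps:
g(f, c) = -2
I(Z) = -2*Z
(-40676 + 34446)*(-21924 + I(44)) = (-40676 + 34446)*(-21924 - 2*44) = -6230*(-21924 - 88) = -6230*(-22012) = 137134760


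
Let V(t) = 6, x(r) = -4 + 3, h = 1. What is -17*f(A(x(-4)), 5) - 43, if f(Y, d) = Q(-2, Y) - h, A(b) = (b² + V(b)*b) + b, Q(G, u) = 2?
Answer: -60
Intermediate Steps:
x(r) = -1
A(b) = b² + 7*b (A(b) = (b² + 6*b) + b = b² + 7*b)
f(Y, d) = 1 (f(Y, d) = 2 - 1*1 = 2 - 1 = 1)
-17*f(A(x(-4)), 5) - 43 = -17*1 - 43 = -17 - 43 = -60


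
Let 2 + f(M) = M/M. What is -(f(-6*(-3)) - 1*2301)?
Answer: 2302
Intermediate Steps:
f(M) = -1 (f(M) = -2 + M/M = -2 + 1 = -1)
-(f(-6*(-3)) - 1*2301) = -(-1 - 1*2301) = -(-1 - 2301) = -1*(-2302) = 2302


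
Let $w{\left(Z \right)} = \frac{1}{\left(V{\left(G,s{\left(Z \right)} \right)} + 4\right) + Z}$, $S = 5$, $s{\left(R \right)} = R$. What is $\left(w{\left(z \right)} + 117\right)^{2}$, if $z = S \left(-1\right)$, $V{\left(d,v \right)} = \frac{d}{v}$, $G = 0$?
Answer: $13456$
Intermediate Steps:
$z = -5$ ($z = 5 \left(-1\right) = -5$)
$w{\left(Z \right)} = \frac{1}{4 + Z}$ ($w{\left(Z \right)} = \frac{1}{\left(\frac{0}{Z} + 4\right) + Z} = \frac{1}{\left(0 + 4\right) + Z} = \frac{1}{4 + Z}$)
$\left(w{\left(z \right)} + 117\right)^{2} = \left(\frac{1}{4 - 5} + 117\right)^{2} = \left(\frac{1}{-1} + 117\right)^{2} = \left(-1 + 117\right)^{2} = 116^{2} = 13456$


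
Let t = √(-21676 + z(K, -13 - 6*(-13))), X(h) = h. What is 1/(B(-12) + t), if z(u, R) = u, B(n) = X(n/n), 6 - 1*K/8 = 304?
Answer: 1/24061 - 2*I*√6015/24061 ≈ 4.1561e-5 - 0.0064467*I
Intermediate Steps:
K = -2384 (K = 48 - 8*304 = 48 - 2432 = -2384)
B(n) = 1 (B(n) = n/n = 1)
t = 2*I*√6015 (t = √(-21676 - 2384) = √(-24060) = 2*I*√6015 ≈ 155.11*I)
1/(B(-12) + t) = 1/(1 + 2*I*√6015)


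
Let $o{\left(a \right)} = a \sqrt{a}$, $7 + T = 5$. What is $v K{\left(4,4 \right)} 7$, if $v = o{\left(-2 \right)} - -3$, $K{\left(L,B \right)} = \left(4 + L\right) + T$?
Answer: $126 - 84 i \sqrt{2} \approx 126.0 - 118.79 i$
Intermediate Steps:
$T = -2$ ($T = -7 + 5 = -2$)
$K{\left(L,B \right)} = 2 + L$ ($K{\left(L,B \right)} = \left(4 + L\right) - 2 = 2 + L$)
$o{\left(a \right)} = a^{\frac{3}{2}}$
$v = 3 - 2 i \sqrt{2}$ ($v = \left(-2\right)^{\frac{3}{2}} - -3 = - 2 i \sqrt{2} + 3 = 3 - 2 i \sqrt{2} \approx 3.0 - 2.8284 i$)
$v K{\left(4,4 \right)} 7 = \left(3 - 2 i \sqrt{2}\right) \left(2 + 4\right) 7 = \left(3 - 2 i \sqrt{2}\right) 6 \cdot 7 = \left(18 - 12 i \sqrt{2}\right) 7 = 126 - 84 i \sqrt{2}$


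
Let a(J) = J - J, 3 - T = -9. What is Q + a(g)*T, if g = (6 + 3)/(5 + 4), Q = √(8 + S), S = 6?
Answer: √14 ≈ 3.7417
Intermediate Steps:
Q = √14 (Q = √(8 + 6) = √14 ≈ 3.7417)
g = 1 (g = 9/9 = 9*(⅑) = 1)
T = 12 (T = 3 - 1*(-9) = 3 + 9 = 12)
a(J) = 0
Q + a(g)*T = √14 + 0*12 = √14 + 0 = √14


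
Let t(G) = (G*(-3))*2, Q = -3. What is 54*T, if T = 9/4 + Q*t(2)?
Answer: 4131/2 ≈ 2065.5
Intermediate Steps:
t(G) = -6*G (t(G) = -3*G*2 = -6*G)
T = 153/4 (T = 9/4 - (-18)*2 = 9*(¼) - 3*(-12) = 9/4 + 36 = 153/4 ≈ 38.250)
54*T = 54*(153/4) = 4131/2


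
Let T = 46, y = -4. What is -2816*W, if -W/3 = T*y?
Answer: -1554432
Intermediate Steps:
W = 552 (W = -138*(-4) = -3*(-184) = 552)
-2816*W = -2816*552 = -1554432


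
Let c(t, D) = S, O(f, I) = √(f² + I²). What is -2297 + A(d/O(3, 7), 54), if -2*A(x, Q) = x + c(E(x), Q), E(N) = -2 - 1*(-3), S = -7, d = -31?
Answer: -4587/2 + 31*√58/116 ≈ -2291.5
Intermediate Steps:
E(N) = 1 (E(N) = -2 + 3 = 1)
O(f, I) = √(I² + f²)
c(t, D) = -7
A(x, Q) = 7/2 - x/2 (A(x, Q) = -(x - 7)/2 = -(-7 + x)/2 = 7/2 - x/2)
-2297 + A(d/O(3, 7), 54) = -2297 + (7/2 - (-31)/(2*(√(7² + 3²)))) = -2297 + (7/2 - (-31)/(2*(√(49 + 9)))) = -2297 + (7/2 - (-31)/(2*(√58))) = -2297 + (7/2 - (-31)*√58/58/2) = -2297 + (7/2 - (-31)*√58/116) = -2297 + (7/2 + 31*√58/116) = -4587/2 + 31*√58/116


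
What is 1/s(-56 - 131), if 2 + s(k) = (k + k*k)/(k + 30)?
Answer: -157/35096 ≈ -0.0044734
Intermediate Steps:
s(k) = -2 + (k + k**2)/(30 + k) (s(k) = -2 + (k + k*k)/(k + 30) = -2 + (k + k**2)/(30 + k))
1/s(-56 - 131) = 1/((-60 + (-56 - 131)**2 - (-56 - 131))/(30 + (-56 - 131))) = 1/((-60 + (-187)**2 - 1*(-187))/(30 - 187)) = 1/((-60 + 34969 + 187)/(-157)) = 1/(-1/157*35096) = 1/(-35096/157) = -157/35096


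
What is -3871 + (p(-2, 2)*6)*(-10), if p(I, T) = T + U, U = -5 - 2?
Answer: -3571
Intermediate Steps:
U = -7 (U = -5 - 1*2 = -5 - 2 = -7)
p(I, T) = -7 + T (p(I, T) = T - 7 = -7 + T)
-3871 + (p(-2, 2)*6)*(-10) = -3871 + ((-7 + 2)*6)*(-10) = -3871 - 5*6*(-10) = -3871 - 30*(-10) = -3871 + 300 = -3571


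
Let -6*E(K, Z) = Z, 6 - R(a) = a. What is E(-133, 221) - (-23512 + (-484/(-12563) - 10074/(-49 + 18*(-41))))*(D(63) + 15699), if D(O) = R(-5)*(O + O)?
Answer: 1400998662117007/3489558 ≈ 4.0148e+8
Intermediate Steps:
R(a) = 6 - a
E(K, Z) = -Z/6
D(O) = 22*O (D(O) = (6 - 1*(-5))*(O + O) = (6 + 5)*(2*O) = 11*(2*O) = 22*O)
E(-133, 221) - (-23512 + (-484/(-12563) - 10074/(-49 + 18*(-41))))*(D(63) + 15699) = -⅙*221 - (-23512 + (-484/(-12563) - 10074/(-49 + 18*(-41))))*(22*63 + 15699) = -221/6 - (-23512 + (-484*(-1/12563) - 10074/(-49 - 738)))*(1386 + 15699) = -221/6 - (-23512 + (484/12563 - 10074/(-787)))*17085 = -221/6 - (-23512 + (484/12563 - 10074*(-1/787)))*17085 = -221/6 - (-23512 + (484/12563 + 10074/787))*17085 = -221/6 - (-23512 + 126940570/9887081)*17085 = -221/6 - (-232338107902)*17085/9887081 = -221/6 - 1*(-233499798441510/581593) = -221/6 + 233499798441510/581593 = 1400998662117007/3489558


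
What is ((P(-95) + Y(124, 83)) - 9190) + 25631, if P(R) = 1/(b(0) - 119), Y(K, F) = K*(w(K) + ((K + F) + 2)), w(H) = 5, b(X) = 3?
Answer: 4985331/116 ≈ 42977.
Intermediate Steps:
Y(K, F) = K*(7 + F + K) (Y(K, F) = K*(5 + ((K + F) + 2)) = K*(5 + ((F + K) + 2)) = K*(5 + (2 + F + K)) = K*(7 + F + K))
P(R) = -1/116 (P(R) = 1/(3 - 119) = 1/(-116) = -1/116)
((P(-95) + Y(124, 83)) - 9190) + 25631 = ((-1/116 + 124*(7 + 83 + 124)) - 9190) + 25631 = ((-1/116 + 124*214) - 9190) + 25631 = ((-1/116 + 26536) - 9190) + 25631 = (3078175/116 - 9190) + 25631 = 2012135/116 + 25631 = 4985331/116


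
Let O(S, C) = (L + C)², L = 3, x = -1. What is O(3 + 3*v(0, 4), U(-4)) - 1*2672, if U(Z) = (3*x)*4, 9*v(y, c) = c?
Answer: -2591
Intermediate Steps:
v(y, c) = c/9
U(Z) = -12 (U(Z) = (3*(-1))*4 = -3*4 = -12)
O(S, C) = (3 + C)²
O(3 + 3*v(0, 4), U(-4)) - 1*2672 = (3 - 12)² - 1*2672 = (-9)² - 2672 = 81 - 2672 = -2591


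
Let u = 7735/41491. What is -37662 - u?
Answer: -1562641777/41491 ≈ -37662.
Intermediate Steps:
u = 7735/41491 (u = 7735*(1/41491) = 7735/41491 ≈ 0.18643)
-37662 - u = -37662 - 1*7735/41491 = -37662 - 7735/41491 = -1562641777/41491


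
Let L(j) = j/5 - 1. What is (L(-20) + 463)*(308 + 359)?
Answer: 305486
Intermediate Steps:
L(j) = -1 + j/5 (L(j) = j/5 - 1 = -1 + j/5)
(L(-20) + 463)*(308 + 359) = ((-1 + (1/5)*(-20)) + 463)*(308 + 359) = ((-1 - 4) + 463)*667 = (-5 + 463)*667 = 458*667 = 305486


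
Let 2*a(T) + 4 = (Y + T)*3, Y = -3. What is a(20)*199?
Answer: 9353/2 ≈ 4676.5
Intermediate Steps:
a(T) = -13/2 + 3*T/2 (a(T) = -2 + ((-3 + T)*3)/2 = -2 + (-9 + 3*T)/2 = -2 + (-9/2 + 3*T/2) = -13/2 + 3*T/2)
a(20)*199 = (-13/2 + (3/2)*20)*199 = (-13/2 + 30)*199 = (47/2)*199 = 9353/2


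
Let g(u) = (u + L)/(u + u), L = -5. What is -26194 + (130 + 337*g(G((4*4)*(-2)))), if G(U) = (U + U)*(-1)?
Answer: -3316309/128 ≈ -25909.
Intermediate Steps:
G(U) = -2*U (G(U) = (2*U)*(-1) = -2*U)
g(u) = (-5 + u)/(2*u) (g(u) = (u - 5)/(u + u) = (-5 + u)/((2*u)) = (-5 + u)*(1/(2*u)) = (-5 + u)/(2*u))
-26194 + (130 + 337*g(G((4*4)*(-2)))) = -26194 + (130 + 337*((-5 - 2*4*4*(-2))/(2*((-2*4*4*(-2)))))) = -26194 + (130 + 337*((-5 - 32*(-2))/(2*((-32*(-2)))))) = -26194 + (130 + 337*((-5 - 2*(-32))/(2*((-2*(-32)))))) = -26194 + (130 + 337*((½)*(-5 + 64)/64)) = -26194 + (130 + 337*((½)*(1/64)*59)) = -26194 + (130 + 337*(59/128)) = -26194 + (130 + 19883/128) = -26194 + 36523/128 = -3316309/128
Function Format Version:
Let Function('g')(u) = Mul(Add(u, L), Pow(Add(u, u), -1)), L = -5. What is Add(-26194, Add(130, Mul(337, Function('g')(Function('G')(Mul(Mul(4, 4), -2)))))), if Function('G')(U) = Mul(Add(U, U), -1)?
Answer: Rational(-3316309, 128) ≈ -25909.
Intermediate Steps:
Function('G')(U) = Mul(-2, U) (Function('G')(U) = Mul(Mul(2, U), -1) = Mul(-2, U))
Function('g')(u) = Mul(Rational(1, 2), Pow(u, -1), Add(-5, u)) (Function('g')(u) = Mul(Add(u, -5), Pow(Add(u, u), -1)) = Mul(Add(-5, u), Pow(Mul(2, u), -1)) = Mul(Add(-5, u), Mul(Rational(1, 2), Pow(u, -1))) = Mul(Rational(1, 2), Pow(u, -1), Add(-5, u)))
Add(-26194, Add(130, Mul(337, Function('g')(Function('G')(Mul(Mul(4, 4), -2)))))) = Add(-26194, Add(130, Mul(337, Mul(Rational(1, 2), Pow(Mul(-2, Mul(Mul(4, 4), -2)), -1), Add(-5, Mul(-2, Mul(Mul(4, 4), -2))))))) = Add(-26194, Add(130, Mul(337, Mul(Rational(1, 2), Pow(Mul(-2, Mul(16, -2)), -1), Add(-5, Mul(-2, Mul(16, -2))))))) = Add(-26194, Add(130, Mul(337, Mul(Rational(1, 2), Pow(Mul(-2, -32), -1), Add(-5, Mul(-2, -32)))))) = Add(-26194, Add(130, Mul(337, Mul(Rational(1, 2), Pow(64, -1), Add(-5, 64))))) = Add(-26194, Add(130, Mul(337, Mul(Rational(1, 2), Rational(1, 64), 59)))) = Add(-26194, Add(130, Mul(337, Rational(59, 128)))) = Add(-26194, Add(130, Rational(19883, 128))) = Add(-26194, Rational(36523, 128)) = Rational(-3316309, 128)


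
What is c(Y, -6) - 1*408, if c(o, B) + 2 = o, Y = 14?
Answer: -396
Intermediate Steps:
c(o, B) = -2 + o
c(Y, -6) - 1*408 = (-2 + 14) - 1*408 = 12 - 408 = -396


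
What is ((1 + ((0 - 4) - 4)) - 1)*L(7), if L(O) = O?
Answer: -56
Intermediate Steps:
((1 + ((0 - 4) - 4)) - 1)*L(7) = ((1 + ((0 - 4) - 4)) - 1)*7 = ((1 + (-4 - 4)) - 1)*7 = ((1 - 8) - 1)*7 = (-7 - 1)*7 = -8*7 = -56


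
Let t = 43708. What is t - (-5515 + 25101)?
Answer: 24122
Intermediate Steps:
t - (-5515 + 25101) = 43708 - (-5515 + 25101) = 43708 - 1*19586 = 43708 - 19586 = 24122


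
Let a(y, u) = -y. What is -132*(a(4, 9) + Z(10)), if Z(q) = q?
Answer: -792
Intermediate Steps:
-132*(a(4, 9) + Z(10)) = -132*(-1*4 + 10) = -132*(-4 + 10) = -132*6 = -792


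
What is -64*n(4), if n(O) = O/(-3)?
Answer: 256/3 ≈ 85.333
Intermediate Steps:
n(O) = -O/3 (n(O) = O*(-1/3) = -O/3)
-64*n(4) = -(-64)*4/3 = -64*(-4/3) = 256/3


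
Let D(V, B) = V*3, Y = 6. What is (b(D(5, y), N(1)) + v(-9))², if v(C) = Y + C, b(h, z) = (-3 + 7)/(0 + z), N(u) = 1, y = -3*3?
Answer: 1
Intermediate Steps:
y = -9
D(V, B) = 3*V
b(h, z) = 4/z
v(C) = 6 + C
(b(D(5, y), N(1)) + v(-9))² = (4/1 + (6 - 9))² = (4*1 - 3)² = (4 - 3)² = 1² = 1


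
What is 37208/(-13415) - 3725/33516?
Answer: -1297034203/449617140 ≈ -2.8848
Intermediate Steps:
37208/(-13415) - 3725/33516 = 37208*(-1/13415) - 3725*1/33516 = -37208/13415 - 3725/33516 = -1297034203/449617140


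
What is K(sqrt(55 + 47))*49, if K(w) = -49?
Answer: -2401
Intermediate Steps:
K(sqrt(55 + 47))*49 = -49*49 = -2401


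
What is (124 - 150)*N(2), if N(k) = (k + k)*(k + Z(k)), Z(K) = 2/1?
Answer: -416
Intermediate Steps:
Z(K) = 2 (Z(K) = 2*1 = 2)
N(k) = 2*k*(2 + k) (N(k) = (k + k)*(k + 2) = (2*k)*(2 + k) = 2*k*(2 + k))
(124 - 150)*N(2) = (124 - 150)*(2*2*(2 + 2)) = -52*2*4 = -26*16 = -416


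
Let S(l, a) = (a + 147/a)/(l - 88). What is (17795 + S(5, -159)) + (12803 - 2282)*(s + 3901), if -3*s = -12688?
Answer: 376365392244/4399 ≈ 8.5557e+7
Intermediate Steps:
s = 12688/3 (s = -1/3*(-12688) = 12688/3 ≈ 4229.3)
S(l, a) = (a + 147/a)/(-88 + l)
(17795 + S(5, -159)) + (12803 - 2282)*(s + 3901) = (17795 + (147 + (-159)**2)/((-159)*(-88 + 5))) + (12803 - 2282)*(12688/3 + 3901) = (17795 - 1/159*(147 + 25281)/(-83)) + 10521*(24391/3) = (17795 - 1/159*(-1/83)*25428) + 85539237 = (17795 + 8476/4399) + 85539237 = 78288681/4399 + 85539237 = 376365392244/4399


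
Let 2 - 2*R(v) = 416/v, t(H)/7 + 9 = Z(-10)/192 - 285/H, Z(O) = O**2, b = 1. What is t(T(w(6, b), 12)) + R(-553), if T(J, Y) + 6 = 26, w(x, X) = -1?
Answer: -4186733/26544 ≈ -157.73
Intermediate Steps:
T(J, Y) = 20 (T(J, Y) = -6 + 26 = 20)
t(H) = -2849/48 - 1995/H (t(H) = -63 + 7*((-10)**2/192 - 285/H) = -63 + 7*(100*(1/192) - 285/H) = -63 + 7*(25/48 - 285/H) = -63 + (175/48 - 1995/H) = -2849/48 - 1995/H)
R(v) = 1 - 208/v
t(T(w(6, b), 12)) + R(-553) = (-2849/48 - 1995/20) + (-208 - 553)/(-553) = (-2849/48 - 1995*1/20) - 1/553*(-761) = (-2849/48 - 399/4) + 761/553 = -7637/48 + 761/553 = -4186733/26544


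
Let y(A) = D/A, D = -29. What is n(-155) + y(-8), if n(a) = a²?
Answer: 192229/8 ≈ 24029.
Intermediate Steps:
y(A) = -29/A
n(-155) + y(-8) = (-155)² - 29/(-8) = 24025 - 29*(-⅛) = 24025 + 29/8 = 192229/8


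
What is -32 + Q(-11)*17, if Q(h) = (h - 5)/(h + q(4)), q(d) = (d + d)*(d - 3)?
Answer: 176/3 ≈ 58.667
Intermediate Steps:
q(d) = 2*d*(-3 + d) (q(d) = (2*d)*(-3 + d) = 2*d*(-3 + d))
Q(h) = (-5 + h)/(8 + h) (Q(h) = (h - 5)/(h + 2*4*(-3 + 4)) = (-5 + h)/(h + 2*4*1) = (-5 + h)/(h + 8) = (-5 + h)/(8 + h))
-32 + Q(-11)*17 = -32 + ((-5 - 11)/(8 - 11))*17 = -32 + (-16/(-3))*17 = -32 - 1/3*(-16)*17 = -32 + (16/3)*17 = -32 + 272/3 = 176/3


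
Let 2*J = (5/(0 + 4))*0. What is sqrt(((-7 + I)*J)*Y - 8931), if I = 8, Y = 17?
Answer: I*sqrt(8931) ≈ 94.504*I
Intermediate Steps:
J = 0 (J = ((5/(0 + 4))*0)/2 = ((5/4)*0)/2 = (1/2)*0 = 0)
sqrt(((-7 + I)*J)*Y - 8931) = sqrt(((-7 + 8)*0)*17 - 8931) = sqrt((1*0)*17 - 8931) = sqrt(0*17 - 8931) = sqrt(0 - 8931) = sqrt(-8931) = I*sqrt(8931)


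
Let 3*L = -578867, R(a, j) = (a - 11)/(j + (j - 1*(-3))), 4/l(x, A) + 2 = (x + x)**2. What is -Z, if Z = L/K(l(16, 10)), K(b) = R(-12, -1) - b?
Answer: -295801037/35265 ≈ -8388.0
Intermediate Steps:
l(x, A) = 4/(-2 + 4*x**2) (l(x, A) = 4/(-2 + (x + x)**2) = 4/(-2 + (2*x)**2) = 4/(-2 + 4*x**2))
R(a, j) = (-11 + a)/(3 + 2*j) (R(a, j) = (-11 + a)/(j + (j + 3)) = (-11 + a)/(j + (3 + j)) = (-11 + a)/(3 + 2*j))
L = -578867/3 (L = (1/3)*(-578867) = -578867/3 ≈ -1.9296e+5)
K(b) = -23 - b (K(b) = (-11 - 12)/(3 + 2*(-1)) - b = -23/(3 - 2) - b = -23/1 - b = 1*(-23) - b = -23 - b)
Z = 295801037/35265 (Z = -578867/(3*(-23 - 2/(-1 + 2*16**2))) = -578867/(3*(-23 - 2/(-1 + 2*256))) = -578867/(3*(-23 - 2/(-1 + 512))) = -578867/(3*(-23 - 2/511)) = -578867/(3*(-11755/511)) = -578867/3*(-511/11755) = 295801037/35265 ≈ 8388.0)
-Z = -1*295801037/35265 = -295801037/35265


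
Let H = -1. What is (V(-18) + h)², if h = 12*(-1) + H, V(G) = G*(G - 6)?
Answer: 175561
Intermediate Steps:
V(G) = G*(-6 + G)
h = -13 (h = 12*(-1) - 1 = -12 - 1 = -13)
(V(-18) + h)² = (-18*(-6 - 18) - 13)² = (-18*(-24) - 13)² = (432 - 13)² = 419² = 175561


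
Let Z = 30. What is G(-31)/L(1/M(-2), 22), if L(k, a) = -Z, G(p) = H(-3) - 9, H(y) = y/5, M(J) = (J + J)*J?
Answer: 8/25 ≈ 0.32000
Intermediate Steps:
M(J) = 2*J**2 (M(J) = (2*J)*J = 2*J**2)
H(y) = y/5 (H(y) = y*(1/5) = y/5)
G(p) = -48/5 (G(p) = (1/5)*(-3) - 9 = -3/5 - 9 = -48/5)
L(k, a) = -30 (L(k, a) = -1*30 = -30)
G(-31)/L(1/M(-2), 22) = -48/5/(-30) = -48/5*(-1/30) = 8/25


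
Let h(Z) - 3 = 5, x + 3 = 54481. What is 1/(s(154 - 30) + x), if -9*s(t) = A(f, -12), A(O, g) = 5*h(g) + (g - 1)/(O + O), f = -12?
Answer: 216/11766275 ≈ 1.8358e-5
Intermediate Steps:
x = 54478 (x = -3 + 54481 = 54478)
h(Z) = 8 (h(Z) = 3 + 5 = 8)
A(O, g) = 40 + (-1 + g)/(2*O) (A(O, g) = 5*8 + (g - 1)/(O + O) = 40 + (-1 + g)/((2*O)) = 40 + (-1 + g)*(1/(2*O)) = 40 + (-1 + g)/(2*O))
s(t) = -973/216 (s(t) = -(-1 - 12 + 80*(-12))/(18*(-12)) = -(-1)*(-1 - 12 - 960)/(18*12) = -(-1)*(-973)/(18*12) = -⅑*973/24 = -973/216)
1/(s(154 - 30) + x) = 1/(-973/216 + 54478) = 1/(11766275/216) = 216/11766275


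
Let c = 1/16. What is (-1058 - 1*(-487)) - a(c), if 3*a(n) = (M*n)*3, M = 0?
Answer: -571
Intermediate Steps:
c = 1/16 ≈ 0.062500
a(n) = 0 (a(n) = ((0*n)*3)/3 = (0*3)/3 = (⅓)*0 = 0)
(-1058 - 1*(-487)) - a(c) = (-1058 - 1*(-487)) - 1*0 = (-1058 + 487) + 0 = -571 + 0 = -571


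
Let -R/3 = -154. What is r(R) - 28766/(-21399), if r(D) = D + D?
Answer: 19801442/21399 ≈ 925.34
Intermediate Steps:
R = 462 (R = -3*(-154) = 462)
r(D) = 2*D
r(R) - 28766/(-21399) = 2*462 - 28766/(-21399) = 924 - 28766*(-1)/21399 = 924 - 1*(-28766/21399) = 924 + 28766/21399 = 19801442/21399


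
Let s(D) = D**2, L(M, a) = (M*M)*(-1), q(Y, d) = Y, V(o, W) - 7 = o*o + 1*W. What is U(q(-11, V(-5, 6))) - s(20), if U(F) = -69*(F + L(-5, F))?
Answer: 2084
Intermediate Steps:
V(o, W) = 7 + W + o**2 (V(o, W) = 7 + (o*o + 1*W) = 7 + (o**2 + W) = 7 + (W + o**2) = 7 + W + o**2)
L(M, a) = -M**2 (L(M, a) = M**2*(-1) = -M**2)
U(F) = 1725 - 69*F (U(F) = -69*(F - 1*(-5)**2) = -69*(F - 1*25) = -69*(F - 25) = -69*(-25 + F) = 1725 - 69*F)
U(q(-11, V(-5, 6))) - s(20) = (1725 - 69*(-11)) - 1*20**2 = (1725 + 759) - 1*400 = 2484 - 400 = 2084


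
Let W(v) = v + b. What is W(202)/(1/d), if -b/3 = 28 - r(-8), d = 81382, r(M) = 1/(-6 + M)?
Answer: 9585637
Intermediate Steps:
b = -1179/14 (b = -3*(28 - 1/(-6 - 8)) = -3*(28 - 1/(-14)) = -3*(28 - 1*(-1/14)) = -3*(28 + 1/14) = -3*393/14 = -1179/14 ≈ -84.214)
W(v) = -1179/14 + v (W(v) = v - 1179/14 = -1179/14 + v)
W(202)/(1/d) = (-1179/14 + 202)/(1/81382) = 1649/(14*(1/81382)) = (1649/14)*81382 = 9585637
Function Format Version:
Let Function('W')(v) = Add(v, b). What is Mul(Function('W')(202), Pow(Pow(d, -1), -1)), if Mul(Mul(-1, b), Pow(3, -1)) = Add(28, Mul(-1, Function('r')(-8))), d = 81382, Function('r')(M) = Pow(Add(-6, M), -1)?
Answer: 9585637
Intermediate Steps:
b = Rational(-1179, 14) (b = Mul(-3, Add(28, Mul(-1, Pow(Add(-6, -8), -1)))) = Mul(-3, Add(28, Mul(-1, Pow(-14, -1)))) = Mul(-3, Add(28, Mul(-1, Rational(-1, 14)))) = Mul(-3, Add(28, Rational(1, 14))) = Mul(-3, Rational(393, 14)) = Rational(-1179, 14) ≈ -84.214)
Function('W')(v) = Add(Rational(-1179, 14), v) (Function('W')(v) = Add(v, Rational(-1179, 14)) = Add(Rational(-1179, 14), v))
Mul(Function('W')(202), Pow(Pow(d, -1), -1)) = Mul(Add(Rational(-1179, 14), 202), Pow(Pow(81382, -1), -1)) = Mul(Rational(1649, 14), Pow(Rational(1, 81382), -1)) = Mul(Rational(1649, 14), 81382) = 9585637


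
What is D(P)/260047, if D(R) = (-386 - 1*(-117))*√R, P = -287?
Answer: -269*I*√287/260047 ≈ -0.017524*I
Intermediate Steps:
D(R) = -269*√R (D(R) = (-386 + 117)*√R = -269*√R)
D(P)/260047 = -269*I*√287/260047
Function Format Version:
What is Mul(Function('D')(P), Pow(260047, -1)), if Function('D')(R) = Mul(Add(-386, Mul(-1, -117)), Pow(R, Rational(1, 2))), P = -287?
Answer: Mul(Rational(-269, 260047), I, Pow(287, Rational(1, 2))) ≈ Mul(-0.017524, I)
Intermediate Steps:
Function('D')(R) = Mul(-269, Pow(R, Rational(1, 2))) (Function('D')(R) = Mul(Add(-386, 117), Pow(R, Rational(1, 2))) = Mul(-269, Pow(R, Rational(1, 2))))
Mul(Function('D')(P), Pow(260047, -1)) = Mul(Mul(-269, Pow(-287, Rational(1, 2))), Pow(260047, -1)) = Mul(Mul(-269, Mul(I, Pow(287, Rational(1, 2)))), Rational(1, 260047)) = Mul(Mul(-269, I, Pow(287, Rational(1, 2))), Rational(1, 260047)) = Mul(Rational(-269, 260047), I, Pow(287, Rational(1, 2)))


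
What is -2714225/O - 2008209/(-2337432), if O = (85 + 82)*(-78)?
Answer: 1061745883439/5074564872 ≈ 209.23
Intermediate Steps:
O = -13026 (O = 167*(-78) = -13026)
-2714225/O - 2008209/(-2337432) = -2714225/(-13026) - 2008209/(-2337432) = -2714225*(-1/13026) - 2008209*(-1/2337432) = 2714225/13026 + 669403/779144 = 1061745883439/5074564872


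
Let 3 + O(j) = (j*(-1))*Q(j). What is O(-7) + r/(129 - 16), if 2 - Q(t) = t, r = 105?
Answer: 6885/113 ≈ 60.929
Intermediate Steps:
Q(t) = 2 - t
O(j) = -3 - j*(2 - j) (O(j) = -3 + (j*(-1))*(2 - j) = -3 + (-j)*(2 - j) = -3 - j*(2 - j))
O(-7) + r/(129 - 16) = (-3 - 7*(-2 - 7)) + 105/(129 - 16) = (-3 - 7*(-9)) + 105/113 = (-3 + 63) + 105*(1/113) = 60 + 105/113 = 6885/113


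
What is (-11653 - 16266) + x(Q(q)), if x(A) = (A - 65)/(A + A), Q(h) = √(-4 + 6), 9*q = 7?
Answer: -55837/2 - 65*√2/4 ≈ -27941.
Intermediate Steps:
q = 7/9 (q = (⅑)*7 = 7/9 ≈ 0.77778)
Q(h) = √2
x(A) = (-65 + A)/(2*A) (x(A) = (-65 + A)/((2*A)) = (-65 + A)*(1/(2*A)) = (-65 + A)/(2*A))
(-11653 - 16266) + x(Q(q)) = (-11653 - 16266) + (-65 + √2)/(2*(√2)) = -27919 + (√2/2)*(-65 + √2)/2 = -27919 + √2*(-65 + √2)/4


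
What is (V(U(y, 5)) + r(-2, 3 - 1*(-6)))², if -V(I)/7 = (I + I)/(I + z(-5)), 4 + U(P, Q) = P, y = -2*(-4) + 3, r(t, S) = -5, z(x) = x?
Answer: 2916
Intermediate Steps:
y = 11 (y = 8 + 3 = 11)
U(P, Q) = -4 + P
V(I) = -14*I/(-5 + I) (V(I) = -7*(I + I)/(I - 5) = -7*2*I/(-5 + I) = -14*I/(-5 + I))
(V(U(y, 5)) + r(-2, 3 - 1*(-6)))² = (-14*(-4 + 11)/(-5 + (-4 + 11)) - 5)² = (-14*7/(-5 + 7) - 5)² = (-14*7/2 - 5)² = (-14*7*½ - 5)² = (-49 - 5)² = (-54)² = 2916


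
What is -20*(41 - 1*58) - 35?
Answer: 305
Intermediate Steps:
-20*(41 - 1*58) - 35 = -20*(41 - 58) - 35 = -20*(-17) - 35 = 340 - 35 = 305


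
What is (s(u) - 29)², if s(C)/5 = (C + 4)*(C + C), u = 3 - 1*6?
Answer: 3481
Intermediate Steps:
u = -3 (u = 3 - 6 = -3)
s(C) = 10*C*(4 + C) (s(C) = 5*((C + 4)*(C + C)) = 5*((4 + C)*(2*C)) = 5*(2*C*(4 + C)) = 10*C*(4 + C))
(s(u) - 29)² = (10*(-3)*(4 - 3) - 29)² = (10*(-3)*1 - 29)² = (-30 - 29)² = (-59)² = 3481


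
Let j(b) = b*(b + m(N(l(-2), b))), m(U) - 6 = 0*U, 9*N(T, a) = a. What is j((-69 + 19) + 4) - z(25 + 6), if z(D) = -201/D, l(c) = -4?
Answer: 57241/31 ≈ 1846.5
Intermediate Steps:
N(T, a) = a/9
m(U) = 6 (m(U) = 6 + 0*U = 6 + 0 = 6)
j(b) = b*(6 + b) (j(b) = b*(b + 6) = b*(6 + b))
j((-69 + 19) + 4) - z(25 + 6) = ((-69 + 19) + 4)*(6 + ((-69 + 19) + 4)) - (-201)/(25 + 6) = (-50 + 4)*(6 + (-50 + 4)) - (-201)/31 = -46*(6 - 46) - (-201)/31 = -46*(-40) - 1*(-201/31) = 1840 + 201/31 = 57241/31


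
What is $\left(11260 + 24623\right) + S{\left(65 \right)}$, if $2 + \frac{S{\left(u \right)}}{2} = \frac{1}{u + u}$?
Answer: $\frac{2332136}{65} \approx 35879.0$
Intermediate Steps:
$S{\left(u \right)} = -4 + \frac{1}{u}$ ($S{\left(u \right)} = -4 + \frac{2}{u + u} = -4 + \frac{2}{2 u} = -4 + 2 \frac{1}{2 u} = -4 + \frac{1}{u}$)
$\left(11260 + 24623\right) + S{\left(65 \right)} = \left(11260 + 24623\right) - \left(4 - \frac{1}{65}\right) = 35883 + \left(-4 + \frac{1}{65}\right) = 35883 - \frac{259}{65} = \frac{2332136}{65}$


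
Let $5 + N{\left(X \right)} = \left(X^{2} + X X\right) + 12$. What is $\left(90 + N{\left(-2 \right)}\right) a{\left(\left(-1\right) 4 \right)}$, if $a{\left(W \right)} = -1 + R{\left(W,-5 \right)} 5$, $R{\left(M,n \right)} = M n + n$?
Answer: $7770$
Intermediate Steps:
$R{\left(M,n \right)} = n + M n$
$N{\left(X \right)} = 7 + 2 X^{2}$ ($N{\left(X \right)} = -5 + \left(\left(X^{2} + X X\right) + 12\right) = -5 + \left(\left(X^{2} + X^{2}\right) + 12\right) = -5 + \left(2 X^{2} + 12\right) = -5 + \left(12 + 2 X^{2}\right) = 7 + 2 X^{2}$)
$a{\left(W \right)} = -26 - 25 W$ ($a{\left(W \right)} = -1 + - 5 \left(1 + W\right) 5 = -1 + \left(-5 - 5 W\right) 5 = -1 - \left(25 + 25 W\right) = -26 - 25 W$)
$\left(90 + N{\left(-2 \right)}\right) a{\left(\left(-1\right) 4 \right)} = \left(90 + \left(7 + 2 \left(-2\right)^{2}\right)\right) \left(-26 - 25 \left(\left(-1\right) 4\right)\right) = \left(90 + \left(7 + 2 \cdot 4\right)\right) \left(-26 - -100\right) = \left(90 + \left(7 + 8\right)\right) \left(-26 + 100\right) = \left(90 + 15\right) 74 = 105 \cdot 74 = 7770$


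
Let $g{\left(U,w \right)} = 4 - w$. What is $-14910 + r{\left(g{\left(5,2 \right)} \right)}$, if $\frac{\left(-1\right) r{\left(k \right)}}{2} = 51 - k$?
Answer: $-15008$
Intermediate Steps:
$r{\left(k \right)} = -102 + 2 k$ ($r{\left(k \right)} = - 2 \left(51 - k\right) = -102 + 2 k$)
$-14910 + r{\left(g{\left(5,2 \right)} \right)} = -14910 - \left(102 - 2 \left(4 - 2\right)\right) = -14910 + \left(-102 + 2 \cdot 2\right) = -14910 + \left(-102 + 4\right) = -14910 - 98 = -15008$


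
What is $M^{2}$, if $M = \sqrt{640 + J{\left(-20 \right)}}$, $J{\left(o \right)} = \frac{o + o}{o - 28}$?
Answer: $\frac{3845}{6} \approx 640.83$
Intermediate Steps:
$J{\left(o \right)} = \frac{2 o}{-28 + o}$
$M = \frac{\sqrt{23070}}{6}$ ($M = \sqrt{640 + 2 \left(-20\right) \frac{1}{-28 - 20}} = \sqrt{640 + 2 \left(-20\right) \frac{1}{-48}} = \sqrt{640 + 2 \left(-20\right) \left(- \frac{1}{48}\right)} = \sqrt{640 + \frac{5}{6}} = \sqrt{\frac{3845}{6}} = \frac{\sqrt{23070}}{6} \approx 25.315$)
$M^{2} = \left(\frac{\sqrt{23070}}{6}\right)^{2} = \frac{3845}{6}$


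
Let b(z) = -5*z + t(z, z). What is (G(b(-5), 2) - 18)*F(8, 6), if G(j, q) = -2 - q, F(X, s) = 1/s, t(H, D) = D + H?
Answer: -11/3 ≈ -3.6667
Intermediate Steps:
b(z) = -3*z (b(z) = -5*z + (z + z) = -5*z + 2*z = -3*z)
(G(b(-5), 2) - 18)*F(8, 6) = ((-2 - 1*2) - 18)/6 = ((-2 - 2) - 18)*(⅙) = (-4 - 18)*(⅙) = -22*⅙ = -11/3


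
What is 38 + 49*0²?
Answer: 38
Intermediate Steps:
38 + 49*0² = 38 + 49*0 = 38 + 0 = 38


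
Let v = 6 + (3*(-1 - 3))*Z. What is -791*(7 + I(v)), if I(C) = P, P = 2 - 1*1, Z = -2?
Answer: -6328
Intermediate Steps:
P = 1 (P = 2 - 1 = 1)
v = 30 (v = 6 + (3*(-1 - 3))*(-2) = 6 + (3*(-4))*(-2) = 6 - 12*(-2) = 6 + 24 = 30)
I(C) = 1
-791*(7 + I(v)) = -791*(7 + 1) = -791*8 = -6328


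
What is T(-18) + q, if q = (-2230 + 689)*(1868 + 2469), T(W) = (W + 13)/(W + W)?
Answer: -240599407/36 ≈ -6.6833e+6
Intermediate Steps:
T(W) = (13 + W)/(2*W) (T(W) = (13 + W)/((2*W)) = (13 + W)*(1/(2*W)) = (13 + W)/(2*W))
q = -6683317 (q = -1541*4337 = -6683317)
T(-18) + q = (1/2)*(13 - 18)/(-18) - 6683317 = (1/2)*(-1/18)*(-5) - 6683317 = 5/36 - 6683317 = -240599407/36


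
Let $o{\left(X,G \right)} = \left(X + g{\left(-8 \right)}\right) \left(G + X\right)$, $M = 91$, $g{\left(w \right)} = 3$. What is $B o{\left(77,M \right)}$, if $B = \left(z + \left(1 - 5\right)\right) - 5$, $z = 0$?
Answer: $-120960$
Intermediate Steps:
$o{\left(X,G \right)} = \left(3 + X\right) \left(G + X\right)$ ($o{\left(X,G \right)} = \left(X + 3\right) \left(G + X\right) = \left(3 + X\right) \left(G + X\right)$)
$B = -9$ ($B = \left(0 + \left(1 - 5\right)\right) - 5 = \left(0 - 4\right) - 5 = -4 - 5 = -9$)
$B o{\left(77,M \right)} = - 9 \left(77^{2} + 3 \cdot 91 + 3 \cdot 77 + 91 \cdot 77\right) = - 9 \left(5929 + 273 + 231 + 7007\right) = \left(-9\right) 13440 = -120960$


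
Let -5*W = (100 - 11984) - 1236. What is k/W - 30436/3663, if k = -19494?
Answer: -75635293/4805856 ≈ -15.738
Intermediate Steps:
W = 2624 (W = -((100 - 11984) - 1236)/5 = -(-11884 - 1236)/5 = -⅕*(-13120) = 2624)
k/W - 30436/3663 = -19494/2624 - 30436/3663 = -19494*1/2624 - 30436*1/3663 = -9747/1312 - 30436/3663 = -75635293/4805856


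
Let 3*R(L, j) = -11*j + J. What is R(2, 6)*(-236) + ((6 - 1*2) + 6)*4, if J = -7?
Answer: 17348/3 ≈ 5782.7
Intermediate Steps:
R(L, j) = -7/3 - 11*j/3 (R(L, j) = (-11*j - 7)/3 = (-7 - 11*j)/3 = -7/3 - 11*j/3)
R(2, 6)*(-236) + ((6 - 1*2) + 6)*4 = (-7/3 - 11/3*6)*(-236) + ((6 - 1*2) + 6)*4 = (-7/3 - 22)*(-236) + ((6 - 2) + 6)*4 = -73/3*(-236) + (4 + 6)*4 = 17228/3 + 10*4 = 17228/3 + 40 = 17348/3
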